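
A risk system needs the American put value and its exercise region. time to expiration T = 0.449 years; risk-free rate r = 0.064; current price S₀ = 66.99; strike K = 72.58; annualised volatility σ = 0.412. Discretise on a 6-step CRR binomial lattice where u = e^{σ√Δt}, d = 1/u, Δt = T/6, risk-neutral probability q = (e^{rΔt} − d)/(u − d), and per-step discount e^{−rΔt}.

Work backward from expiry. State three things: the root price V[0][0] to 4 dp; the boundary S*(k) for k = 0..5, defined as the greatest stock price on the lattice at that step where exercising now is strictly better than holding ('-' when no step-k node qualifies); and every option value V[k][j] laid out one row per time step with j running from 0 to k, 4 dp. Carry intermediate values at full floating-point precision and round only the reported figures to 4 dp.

price = 10.0068
boundary = - - - 47.7714 53.4706 59.8498
tree:
10.0068
14.1001 5.8965
19.1261 9.0708 2.6909
24.8086 13.4709 4.6360 0.7177
29.9004 19.1094 7.8059 1.4226 0.0000
34.4494 24.8086 12.7302 2.8200 0.0000 0.0000
38.5136 29.9004 19.1094 5.5900 0.0000 0.0000 0.0000

params: Δt=0.07483 u=1.11930 d=0.89341 q=0.49311 e^(-rΔt)=0.99522
t_6 payoffs: 38.5136 29.9004 19.1094 5.5900 0.0000 0.0000 0.0000
t_5: node(5,0) S=38.1306 payoff=34.4494 vs cont=34.1027 → 34.4494 [stop]  node(5,1) S=47.7714 payoff=24.8086 vs cont=24.4618 → 24.8086 [stop]  node(5,2) S=59.8498 payoff=12.7302 vs cont=12.3834 → 12.7302 [stop]  node(5,3) S=74.9821 payoff=0.0000 vs cont=2.8200 → 2.8200 [wait]  node(5,4) S=93.9403 payoff=0.0000 vs cont=0.0000 → 0.0000 [wait]  node(5,5) S=117.6919 payoff=0.0000 vs cont=0.0000 → 0.0000 [wait]  ⇒ S*(5)=59.8498
t_4: node(4,0) S=42.6796 payoff=29.9004 vs cont=29.5536 → 29.9004 [stop]  node(4,1) S=53.4706 payoff=19.1094 vs cont=18.7626 → 19.1094 [stop]  node(4,2) S=66.9900 payoff=5.5900 vs cont=7.8059 → 7.8059 [wait]  node(4,3) S=83.9276 payoff=0.0000 vs cont=1.4226 → 1.4226 [wait]  node(4,4) S=105.1476 payoff=0.0000 vs cont=0.0000 → 0.0000 [wait]  ⇒ S*(4)=53.4706
t_3: node(3,0) S=47.7714 payoff=24.8086 vs cont=24.4618 → 24.8086 [stop]  node(3,1) S=59.8498 payoff=12.7302 vs cont=13.4709 → 13.4709 [wait]  node(3,2) S=74.9821 payoff=0.0000 vs cont=4.6360 → 4.6360 [wait]  node(3,3) S=93.9403 payoff=0.0000 vs cont=0.7177 → 0.7177 [wait]  ⇒ S*(3)=47.7714
t_2: node(2,0) S=53.4706 payoff=19.1094 vs cont=19.1261 → 19.1261 [wait]  node(2,1) S=66.9900 payoff=5.5900 vs cont=9.0708 → 9.0708 [wait]  node(2,2) S=83.9276 payoff=0.0000 vs cont=2.6909 → 2.6909 [wait]  ⇒ S*(2)=-
t_1: node(1,0) S=59.8498 payoff=12.7302 vs cont=14.1001 → 14.1001 [wait]  node(1,1) S=74.9821 payoff=0.0000 vs cont=5.8965 → 5.8965 [wait]  ⇒ S*(1)=-
t_0: node(0,0) S=66.9900 payoff=5.5900 vs cont=10.0068 → 10.0068 [wait]  ⇒ S*(0)=-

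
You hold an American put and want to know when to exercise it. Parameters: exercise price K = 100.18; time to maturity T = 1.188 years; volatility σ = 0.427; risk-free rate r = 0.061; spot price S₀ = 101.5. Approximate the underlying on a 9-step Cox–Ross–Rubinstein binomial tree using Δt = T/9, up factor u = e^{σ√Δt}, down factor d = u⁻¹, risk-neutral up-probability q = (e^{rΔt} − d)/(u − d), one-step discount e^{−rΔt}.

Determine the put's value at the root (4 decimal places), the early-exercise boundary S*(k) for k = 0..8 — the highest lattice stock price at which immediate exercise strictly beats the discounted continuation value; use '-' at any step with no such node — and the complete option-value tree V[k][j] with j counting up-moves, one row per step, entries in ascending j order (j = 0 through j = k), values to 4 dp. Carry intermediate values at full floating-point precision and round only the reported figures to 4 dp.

price = 15.2442
boundary = - - - 63.7296 54.5715 63.7296 54.5715 63.7296 74.4245
tree:
15.2442
20.9992 9.4409
28.1104 13.8640 4.9428
36.4504 19.8002 7.8471 1.9683
45.6085 27.3742 12.1581 3.4406 0.4516
53.4505 36.4504 18.2771 5.9206 0.8879 0.0000
60.1657 45.6085 26.4485 9.9811 1.7457 0.0000 0.0000
65.9158 53.4505 36.4504 16.3617 3.4321 0.0000 0.0000 0.0000
70.8396 60.1657 45.6085 25.7555 6.7475 0.0000 0.0000 0.0000 0.0000
75.0559 65.9158 53.4505 36.4504 13.2658 0.0000 0.0000 0.0000 0.0000 0.0000

Δt=0.13200  u=1.16782  d=0.85630  q=0.48725  discount=0.99198
step 9 (expiry): payoffs max(K−S,0) = 75.0559 65.9158 53.4505 36.4504 13.2658 0.0000 0.0000 0.0000 0.0000 0.0000
step 8: (k=8,j=0): S=29.3404, (K−S)⁺=70.8396, hold=70.0362 ⇒ V=70.8396 exercise | (k=8,j=1): S=40.0143, (K−S)⁺=60.1657, hold=59.3622 ⇒ V=60.1657 exercise | (k=8,j=2): S=54.5715, (K−S)⁺=45.6085, hold=44.8051 ⇒ V=45.6085 exercise | (k=8,j=3): S=74.4245, (K−S)⁺=25.7555, hold=24.9521 ⇒ V=25.7555 exercise | (k=8,j=4): S=101.5000, (K−S)⁺=0.0000, hold=6.7475 ⇒ V=6.7475 continue | (k=8,j=5): S=138.4255, (K−S)⁺=0.0000, hold=0.0000 ⇒ V=0.0000 continue | (k=8,j=6): S=188.7845, (K−S)⁺=0.0000, hold=0.0000 ⇒ V=0.0000 continue | (k=8,j=7): S=257.4639, (K−S)⁺=0.0000, hold=0.0000 ⇒ V=0.0000 continue | (k=8,j=8): S=351.1288, (K−S)⁺=0.0000, hold=0.0000 ⇒ V=0.0000 continue  boundary S*=74.4245
step 7: (k=7,j=0): S=34.2642, (K−S)⁺=65.9158, hold=65.1124 ⇒ V=65.9158 exercise | (k=7,j=1): S=46.7295, (K−S)⁺=53.4505, hold=52.6471 ⇒ V=53.4505 exercise | (k=7,j=2): S=63.7296, (K−S)⁺=36.4504, hold=35.6470 ⇒ V=36.4504 exercise | (k=7,j=3): S=86.9142, (K−S)⁺=13.2658, hold=16.3617 ⇒ V=16.3617 continue | (k=7,j=4): S=118.5335, (K−S)⁺=0.0000, hold=3.4321 ⇒ V=3.4321 continue | (k=7,j=5): S=161.6558, (K−S)⁺=0.0000, hold=0.0000 ⇒ V=0.0000 continue | (k=7,j=6): S=220.4659, (K−S)⁺=0.0000, hold=0.0000 ⇒ V=0.0000 continue | (k=7,j=7): S=300.6709, (K−S)⁺=0.0000, hold=0.0000 ⇒ V=0.0000 continue  boundary S*=63.7296
step 6: (k=6,j=0): S=40.0143, (K−S)⁺=60.1657, hold=59.3622 ⇒ V=60.1657 exercise | (k=6,j=1): S=54.5715, (K−S)⁺=45.6085, hold=44.8051 ⇒ V=45.6085 exercise | (k=6,j=2): S=74.4245, (K−S)⁺=25.7555, hold=26.4485 ⇒ V=26.4485 continue | (k=6,j=3): S=101.5000, (K−S)⁺=0.0000, hold=9.9811 ⇒ V=9.9811 continue | (k=6,j=4): S=138.4255, (K−S)⁺=0.0000, hold=1.7457 ⇒ V=1.7457 continue | (k=6,j=5): S=188.7845, (K−S)⁺=0.0000, hold=0.0000 ⇒ V=0.0000 continue | (k=6,j=6): S=257.4639, (K−S)⁺=0.0000, hold=0.0000 ⇒ V=0.0000 continue  boundary S*=54.5715
step 5: (k=5,j=0): S=46.7295, (K−S)⁺=53.4505, hold=52.6471 ⇒ V=53.4505 exercise | (k=5,j=1): S=63.7296, (K−S)⁺=36.4504, hold=35.9820 ⇒ V=36.4504 exercise | (k=5,j=2): S=86.9142, (K−S)⁺=13.2658, hold=18.2771 ⇒ V=18.2771 continue | (k=5,j=3): S=118.5335, (K−S)⁺=0.0000, hold=5.9206 ⇒ V=5.9206 continue | (k=5,j=4): S=161.6558, (K−S)⁺=0.0000, hold=0.8879 ⇒ V=0.8879 continue | (k=5,j=5): S=220.4659, (K−S)⁺=0.0000, hold=0.0000 ⇒ V=0.0000 continue  boundary S*=63.7296
step 4: (k=4,j=0): S=54.5715, (K−S)⁺=45.6085, hold=44.8051 ⇒ V=45.6085 exercise | (k=4,j=1): S=74.4245, (K−S)⁺=25.7555, hold=27.3742 ⇒ V=27.3742 continue | (k=4,j=2): S=101.5000, (K−S)⁺=0.0000, hold=12.1581 ⇒ V=12.1581 continue | (k=4,j=3): S=138.4255, (K−S)⁺=0.0000, hold=3.4406 ⇒ V=3.4406 continue | (k=4,j=4): S=188.7845, (K−S)⁺=0.0000, hold=0.4516 ⇒ V=0.4516 continue  boundary S*=54.5715
step 3: (k=3,j=0): S=63.7296, (K−S)⁺=36.4504, hold=36.4294 ⇒ V=36.4504 exercise | (k=3,j=1): S=86.9142, (K−S)⁺=13.2658, hold=19.8002 ⇒ V=19.8002 continue | (k=3,j=2): S=118.5335, (K−S)⁺=0.0000, hold=7.8471 ⇒ V=7.8471 continue | (k=3,j=3): S=161.6558, (K−S)⁺=0.0000, hold=1.9683 ⇒ V=1.9683 continue  boundary S*=63.7296
step 2: (k=2,j=0): S=74.4245, (K−S)⁺=25.7555, hold=28.1104 ⇒ V=28.1104 continue | (k=2,j=1): S=101.5000, (K−S)⁺=0.0000, hold=13.8640 ⇒ V=13.8640 continue | (k=2,j=2): S=138.4255, (K−S)⁺=0.0000, hold=4.9428 ⇒ V=4.9428 continue  boundary S*=-
step 1: (k=1,j=0): S=86.9142, (K−S)⁺=13.2658, hold=20.9992 ⇒ V=20.9992 continue | (k=1,j=1): S=118.5335, (K−S)⁺=0.0000, hold=9.4409 ⇒ V=9.4409 continue  boundary S*=-
step 0: (k=0,j=0): S=101.5000, (K−S)⁺=0.0000, hold=15.2442 ⇒ V=15.2442 continue  boundary S*=-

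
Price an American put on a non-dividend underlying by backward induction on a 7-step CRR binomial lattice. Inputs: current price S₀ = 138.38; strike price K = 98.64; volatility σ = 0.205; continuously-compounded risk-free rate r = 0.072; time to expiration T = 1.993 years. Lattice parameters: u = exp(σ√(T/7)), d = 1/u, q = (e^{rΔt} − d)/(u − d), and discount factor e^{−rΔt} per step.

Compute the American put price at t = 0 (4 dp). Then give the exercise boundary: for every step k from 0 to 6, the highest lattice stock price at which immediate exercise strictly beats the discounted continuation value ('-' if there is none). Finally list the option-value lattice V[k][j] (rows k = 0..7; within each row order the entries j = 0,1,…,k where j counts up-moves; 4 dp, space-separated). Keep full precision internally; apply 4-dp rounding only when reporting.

Δt=0.28471, u=1.11559, d=0.89639, q=0.56716, disc=e^(-rΔt)=0.97971
k=7 terminal: V=max(K-S,0) → 34.2919 18.5559 0.0000 0.0000 0.0000 0.0000 0.0000 0.0000
k=6: j=0 S=71.7862 intr=26.8538 cont=24.8523 V=26.8538[EX]; j=1 S=89.3412 intr=9.2988 cont=7.8687 V=9.2988[EX]; j=2 S=111.1892 intr=0.0000 cont=0.0000 V=0.0000[hold]; j=3 S=138.3800 intr=0.0000 cont=0.0000 V=0.0000[hold]; j=4 S=172.2202 intr=0.0000 cont=0.0000 V=0.0000[hold]; j=5 S=214.3359 intr=0.0000 cont=0.0000 V=0.0000[hold]; j=6 S=266.7507 intr=0.0000 cont=0.0000 V=0.0000[hold]  S*(6)=89.3412
k=5: j=0 S=80.0841 intr=18.5559 cont=16.5544 V=18.5559[EX]; j=1 S=99.6683 intr=0.0000 cont=3.9432 V=3.9432[hold]; j=2 S=124.0418 intr=0.0000 cont=0.0000 V=0.0000[hold]; j=3 S=154.3756 intr=0.0000 cont=0.0000 V=0.0000[hold]; j=4 S=192.1275 intr=0.0000 cont=0.0000 V=0.0000[hold]; j=5 S=239.1114 intr=0.0000 cont=0.0000 V=0.0000[hold]  S*(5)=80.0841
k=4: j=0 S=89.3412 intr=9.2988 cont=10.0598 V=10.0598[hold]; j=1 S=111.1892 intr=0.0000 cont=1.6721 V=1.6721[hold]; j=2 S=138.3800 intr=0.0000 cont=0.0000 V=0.0000[hold]; j=3 S=172.2202 intr=0.0000 cont=0.0000 V=0.0000[hold]; j=4 S=214.3359 intr=0.0000 cont=0.0000 V=0.0000[hold]  S*(4)=-
k=3: j=0 S=99.6683 intr=0.0000 cont=5.1950 V=5.1950[hold]; j=1 S=124.0418 intr=0.0000 cont=0.7091 V=0.7091[hold]; j=2 S=154.3756 intr=0.0000 cont=0.0000 V=0.0000[hold]; j=3 S=192.1275 intr=0.0000 cont=0.0000 V=0.0000[hold]  S*(3)=-
k=2: j=0 S=111.1892 intr=0.0000 cont=2.5970 V=2.5970[hold]; j=1 S=138.3800 intr=0.0000 cont=0.3007 V=0.3007[hold]; j=2 S=172.2202 intr=0.0000 cont=0.0000 V=0.0000[hold]  S*(2)=-
k=1: j=0 S=124.0418 intr=0.0000 cont=1.2683 V=1.2683[hold]; j=1 S=154.3756 intr=0.0000 cont=0.1275 V=0.1275[hold]  S*(1)=-
k=0: j=0 S=138.3800 intr=0.0000 cont=0.6087 V=0.6087[hold]  S*(0)=-

price = 0.6087
boundary = - - - - - 80.0841 89.3412
tree:
0.6087
1.2683 0.1275
2.5970 0.3007 0.0000
5.1950 0.7091 0.0000 0.0000
10.0598 1.6721 0.0000 0.0000 0.0000
18.5559 3.9432 0.0000 0.0000 0.0000 0.0000
26.8538 9.2988 0.0000 0.0000 0.0000 0.0000 0.0000
34.2919 18.5559 0.0000 0.0000 0.0000 0.0000 0.0000 0.0000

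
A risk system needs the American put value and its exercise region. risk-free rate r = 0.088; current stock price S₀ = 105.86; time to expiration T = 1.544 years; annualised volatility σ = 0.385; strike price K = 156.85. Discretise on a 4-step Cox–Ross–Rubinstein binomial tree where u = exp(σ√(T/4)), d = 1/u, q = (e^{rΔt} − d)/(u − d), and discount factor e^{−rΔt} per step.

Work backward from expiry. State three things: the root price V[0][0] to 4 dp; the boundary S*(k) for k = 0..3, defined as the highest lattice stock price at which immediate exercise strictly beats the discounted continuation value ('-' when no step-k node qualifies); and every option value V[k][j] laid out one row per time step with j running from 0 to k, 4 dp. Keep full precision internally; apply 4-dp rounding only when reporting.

params: Δt=0.38600 u=1.27023 d=0.78726 q=0.51202 e^(-rΔt)=0.96660
t_4 payoffs: 116.1864 91.2402 50.9900 0.0000 0.0000
t_3: node(3,0) S=51.6520 payoff=105.1980 vs cont=99.9596 → 105.1980 [stop]  node(3,1) S=83.3394 payoff=73.5106 vs cont=68.2722 → 73.5106 [stop]  node(3,2) S=134.4663 payoff=22.3837 vs cont=24.0509 → 24.0509 [wait]  node(3,3) S=216.9585 payoff=0.0000 vs cont=0.0000 → 0.0000 [wait]  ⇒ S*(3)=83.3394
t_2: node(2,0) S=65.6098 payoff=91.2402 vs cont=86.0018 → 91.2402 [stop]  node(2,1) S=105.8600 payoff=50.9900 vs cont=46.5767 → 50.9900 [stop]  node(2,2) S=170.8029 payoff=0.0000 vs cont=11.3443 → 11.3443 [wait]  ⇒ S*(2)=105.8600
t_1: node(1,0) S=83.3394 payoff=73.5106 vs cont=68.2722 → 73.5106 [stop]  node(1,1) S=134.4663 payoff=22.3837 vs cont=29.6654 → 29.6654 [wait]  ⇒ S*(1)=83.3394
t_0: node(0,0) S=105.8600 payoff=50.9900 vs cont=49.3555 → 50.9900 [stop]  ⇒ S*(0)=105.8600

price = 50.9900
boundary = 105.8600 83.3394 105.8600 83.3394
tree:
50.9900
73.5106 29.6654
91.2402 50.9900 11.3443
105.1980 73.5106 24.0509 0.0000
116.1864 91.2402 50.9900 0.0000 0.0000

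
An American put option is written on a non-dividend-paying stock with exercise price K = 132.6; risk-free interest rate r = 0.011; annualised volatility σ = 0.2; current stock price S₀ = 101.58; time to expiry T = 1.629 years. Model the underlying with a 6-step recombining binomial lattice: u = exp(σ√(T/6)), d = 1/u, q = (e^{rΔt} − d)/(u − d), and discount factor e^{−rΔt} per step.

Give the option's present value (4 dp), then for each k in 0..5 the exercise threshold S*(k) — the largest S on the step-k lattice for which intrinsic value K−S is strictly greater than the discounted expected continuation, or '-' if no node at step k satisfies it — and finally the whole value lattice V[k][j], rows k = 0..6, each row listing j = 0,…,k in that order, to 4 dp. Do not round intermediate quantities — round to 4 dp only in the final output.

price = 32.2135
boundary = - 91.5271 82.4691 91.5271 101.5800 112.7370
tree:
32.2135
41.0729 23.1267
50.1309 31.5013 14.4923
58.2924 41.0729 21.6637 7.0658
65.6463 50.1309 31.0200 11.9916 1.9470
72.2724 58.2924 41.0729 19.8630 3.8164 0.0000
78.2427 65.6463 50.1309 31.0200 7.4805 0.0000 0.0000

Δt=0.27150, u=1.10983, d=0.90103, q=0.48830, disc=e^(-rΔt)=0.99702
k=6 terminal: V=max(K-S,0) → 78.2427 65.6463 50.1309 31.0200 7.4805 0.0000 0.0000
k=5: j=0 S=60.3276 intr=72.2724 cont=71.8770 V=72.2724[EX]; j=1 S=74.3076 intr=58.2924 cont=57.8970 V=58.2924[EX]; j=2 S=91.5271 intr=41.0729 cont=40.6775 V=41.0729[EX]; j=3 S=112.7370 intr=19.8630 cont=19.4675 V=19.8630[EX]; j=4 S=138.8620 intr=0.0000 cont=3.8164 V=3.8164[hold]; j=5 S=171.0410 intr=0.0000 cont=0.0000 V=0.0000[hold]  S*(5)=112.7370
k=4: j=0 S=66.9537 intr=65.6463 cont=65.2509 V=65.6463[EX]; j=1 S=82.4691 intr=50.1309 cont=49.7355 V=50.1309[EX]; j=2 S=101.5800 intr=31.0200 cont=30.6246 V=31.0200[EX]; j=3 S=125.1195 intr=7.4805 cont=11.9916 V=11.9916[hold]; j=4 S=154.1139 intr=0.0000 cont=1.9470 V=1.9470[hold]  S*(4)=101.5800
k=3: j=0 S=74.3076 intr=58.2924 cont=57.8970 V=58.2924[EX]; j=1 S=91.5271 intr=41.0729 cont=40.6775 V=41.0729[EX]; j=2 S=112.7370 intr=19.8630 cont=21.6637 V=21.6637[hold]; j=3 S=138.8620 intr=0.0000 cont=7.0658 V=7.0658[hold]  S*(3)=91.5271
k=2: j=0 S=82.4691 intr=50.1309 cont=49.7355 V=50.1309[EX]; j=1 S=101.5800 intr=31.0200 cont=31.5013 V=31.5013[hold]; j=2 S=125.1195 intr=7.4805 cont=14.4923 V=14.4923[hold]  S*(2)=82.4691
k=1: j=0 S=91.5271 intr=41.0729 cont=40.9118 V=41.0729[EX]; j=1 S=112.7370 intr=19.8630 cont=23.1267 V=23.1267[hold]  S*(1)=91.5271
k=0: j=0 S=101.5800 intr=31.0200 cont=32.2135 V=32.2135[hold]  S*(0)=-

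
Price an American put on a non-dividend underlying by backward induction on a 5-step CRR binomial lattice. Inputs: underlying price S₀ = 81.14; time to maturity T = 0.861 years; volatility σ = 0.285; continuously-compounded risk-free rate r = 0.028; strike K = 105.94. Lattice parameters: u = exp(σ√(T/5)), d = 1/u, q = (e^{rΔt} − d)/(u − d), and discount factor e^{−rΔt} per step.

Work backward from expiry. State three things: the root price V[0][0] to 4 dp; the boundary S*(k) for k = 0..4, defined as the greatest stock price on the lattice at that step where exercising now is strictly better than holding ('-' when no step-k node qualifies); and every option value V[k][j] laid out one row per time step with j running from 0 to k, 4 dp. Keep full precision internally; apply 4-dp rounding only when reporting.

price = 25.7481
boundary = - 72.0896 64.0487 72.0896 81.1400
tree:
25.7481
33.8504 17.5974
41.8913 25.0573 10.0327
49.0354 33.8504 16.1832 3.7519
55.3825 41.8913 24.8000 7.4045 0.0000
61.0218 49.0354 33.8504 14.6134 0.0000 0.0000

Δt=0.17220  u=1.12554  d=0.88846  q=0.49085  discount=0.99519
step 5 (expiry): payoffs max(K−S,0) = 61.0218 49.0354 33.8504 14.6134 0.0000 0.0000
step 4: (k=4,j=0): S=50.5575, (K−S)⁺=55.3825, hold=54.8730 ⇒ V=55.3825 exercise | (k=4,j=1): S=64.0487, (K−S)⁺=41.8913, hold=41.3818 ⇒ V=41.8913 exercise | (k=4,j=2): S=81.1400, (K−S)⁺=24.8000, hold=24.2904 ⇒ V=24.8000 exercise | (k=4,j=3): S=102.7921, (K−S)⁺=3.1479, hold=7.4045 ⇒ V=7.4045 continue | (k=4,j=4): S=130.2221, (K−S)⁺=0.0000, hold=0.0000 ⇒ V=0.0000 continue  boundary S*=81.1400
step 3: (k=3,j=0): S=56.9046, (K−S)⁺=49.0354, hold=48.5258 ⇒ V=49.0354 exercise | (k=3,j=1): S=72.0896, (K−S)⁺=33.8504, hold=33.3408 ⇒ V=33.8504 exercise | (k=3,j=2): S=91.3266, (K−S)⁺=14.6134, hold=16.1832 ⇒ V=16.1832 continue | (k=3,j=3): S=115.6971, (K−S)⁺=0.0000, hold=3.7519 ⇒ V=3.7519 continue  boundary S*=72.0896
step 2: (k=2,j=0): S=64.0487, (K−S)⁺=41.8913, hold=41.3818 ⇒ V=41.8913 exercise | (k=2,j=1): S=81.1400, (K−S)⁺=24.8000, hold=25.0573 ⇒ V=25.0573 continue | (k=2,j=2): S=102.7921, (K−S)⁺=3.1479, hold=10.0327 ⇒ V=10.0327 continue  boundary S*=64.0487
step 1: (k=1,j=0): S=72.0896, (K−S)⁺=33.8504, hold=33.4665 ⇒ V=33.8504 exercise | (k=1,j=1): S=91.3266, (K−S)⁺=14.6134, hold=17.5974 ⇒ V=17.5974 continue  boundary S*=72.0896
step 0: (k=0,j=0): S=81.1400, (K−S)⁺=24.8000, hold=25.7481 ⇒ V=25.7481 continue  boundary S*=-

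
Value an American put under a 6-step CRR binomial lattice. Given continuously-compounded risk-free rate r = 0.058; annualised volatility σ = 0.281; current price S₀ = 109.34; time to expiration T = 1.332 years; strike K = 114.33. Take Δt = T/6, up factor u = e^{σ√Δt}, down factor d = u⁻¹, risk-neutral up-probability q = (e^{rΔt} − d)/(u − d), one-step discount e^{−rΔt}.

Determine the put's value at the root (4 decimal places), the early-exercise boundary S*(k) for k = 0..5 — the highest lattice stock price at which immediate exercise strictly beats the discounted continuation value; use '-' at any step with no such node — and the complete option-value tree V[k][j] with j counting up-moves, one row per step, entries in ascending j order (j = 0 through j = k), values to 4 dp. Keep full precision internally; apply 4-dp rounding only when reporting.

Δt=0.22200, u=1.14156, d=0.87599, q=0.51575, disc=e^(-rΔt)=0.98721
k=6 terminal: V=max(K-S,0) → 64.9240 49.9458 30.4267 4.9900 0.0000 0.0000 0.0000
k=5: j=0 S=56.4001 intr=57.9299 cont=56.4673 V=57.9299[EX]; j=1 S=73.4986 intr=40.8314 cont=39.3687 V=40.8314[EX]; j=2 S=95.7810 intr=18.5490 cont=17.0864 V=18.5490[EX]; j=3 S=124.8185 intr=0.0000 cont=2.3855 V=2.3855[hold]; j=4 S=162.6593 intr=0.0000 cont=0.0000 V=0.0000[hold]; j=5 S=211.9720 intr=0.0000 cont=0.0000 V=0.0000[hold]  S*(5)=95.7810
k=4: j=0 S=64.3842 intr=49.9458 cont=48.4831 V=49.9458[EX]; j=1 S=83.9033 intr=30.4267 cont=28.9640 V=30.4267[EX]; j=2 S=109.3400 intr=4.9900 cont=10.0821 V=10.0821[hold]; j=3 S=142.4882 intr=0.0000 cont=1.1404 V=1.1404[hold]; j=4 S=185.6858 intr=0.0000 cont=0.0000 V=0.0000[hold]  S*(4)=83.9033
k=3: j=0 S=73.4986 intr=40.8314 cont=39.3687 V=40.8314[EX]; j=1 S=95.7810 intr=18.5490 cont=19.6790 V=19.6790[hold]; j=2 S=124.8185 intr=0.0000 cont=5.4005 V=5.4005[hold]; j=3 S=162.6593 intr=0.0000 cont=0.5452 V=0.5452[hold]  S*(3)=73.4986
k=2: j=0 S=83.9033 intr=30.4267 cont=29.5393 V=30.4267[EX]; j=1 S=109.3400 intr=4.9900 cont=12.1574 V=12.1574[hold]; j=2 S=142.4882 intr=0.0000 cont=2.8593 V=2.8593[hold]  S*(2)=83.9033
k=1: j=0 S=95.7810 intr=18.5490 cont=20.7356 V=20.7356[hold]; j=1 S=124.8185 intr=0.0000 cont=7.2677 V=7.2677[hold]  S*(1)=-
k=0: j=0 S=109.3400 intr=4.9900 cont=13.6132 V=13.6132[hold]  S*(0)=-

price = 13.6132
boundary = - - 83.9033 73.4986 83.9033 95.7810
tree:
13.6132
20.7356 7.2677
30.4267 12.1574 2.8593
40.8314 19.6790 5.4005 0.5452
49.9458 30.4267 10.0821 1.1404 0.0000
57.9299 40.8314 18.5490 2.3855 0.0000 0.0000
64.9240 49.9458 30.4267 4.9900 0.0000 0.0000 0.0000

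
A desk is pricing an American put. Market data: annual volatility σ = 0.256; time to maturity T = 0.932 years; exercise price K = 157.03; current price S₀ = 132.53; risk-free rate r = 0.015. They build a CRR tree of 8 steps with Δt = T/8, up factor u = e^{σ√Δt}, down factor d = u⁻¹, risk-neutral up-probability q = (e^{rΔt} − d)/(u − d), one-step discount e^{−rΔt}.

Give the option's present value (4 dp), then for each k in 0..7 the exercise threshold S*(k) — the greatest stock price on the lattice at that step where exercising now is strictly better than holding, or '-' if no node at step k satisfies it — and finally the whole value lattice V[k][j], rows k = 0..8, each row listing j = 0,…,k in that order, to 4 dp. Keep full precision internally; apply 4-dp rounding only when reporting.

Δt=0.11650, u=1.09131, d=0.91633, q=0.48817, disc=e^(-rΔt)=0.99825
k=8 terminal: V=max(K-S,0) → 91.1534 78.5738 63.5922 45.7496 24.5000 0.0000 0.0000 0.0000 0.0000
k=7: j=0 S=71.8918 intr=85.1382 cont=84.8641 V=85.1382[EX]; j=1 S=85.6199 intr=71.4101 cont=71.1359 V=71.4101[EX]; j=2 S=101.9696 intr=55.0604 cont=54.7862 V=55.0604[EX]; j=3 S=121.4413 intr=35.5887 cont=35.3145 V=35.5887[EX]; j=4 S=144.6312 intr=12.3988 cont=12.5181 V=12.5181[hold]; j=5 S=172.2494 intr=0.0000 cont=0.0000 V=0.0000[hold]; j=6 S=205.1415 intr=0.0000 cont=0.0000 V=0.0000[hold]; j=7 S=244.3145 intr=0.0000 cont=0.0000 V=0.0000[hold]  S*(7)=121.4413
k=6: j=0 S=78.4562 intr=78.5738 cont=78.2997 V=78.5738[EX]; j=1 S=93.4378 intr=63.5922 cont=63.3180 V=63.5922[EX]; j=2 S=111.2804 intr=45.7496 cont=45.4755 V=45.7496[EX]; j=3 S=132.5300 intr=24.5000 cont=24.2840 V=24.5000[EX]; j=4 S=157.8374 intr=0.0000 cont=6.3960 V=6.3960[hold]; j=5 S=187.9774 intr=0.0000 cont=0.0000 V=0.0000[hold]; j=6 S=223.8728 intr=0.0000 cont=0.0000 V=0.0000[hold]  S*(6)=132.5300
k=5: j=0 S=85.6199 intr=71.4101 cont=71.1359 V=71.4101[EX]; j=1 S=101.9696 intr=55.0604 cont=54.7862 V=55.0604[EX]; j=2 S=121.4413 intr=35.5887 cont=35.3145 V=35.5887[EX]; j=3 S=144.6312 intr=12.3988 cont=15.6349 V=15.6349[hold]; j=4 S=172.2494 intr=0.0000 cont=3.2680 V=3.2680[hold]; j=5 S=205.1415 intr=0.0000 cont=0.0000 V=0.0000[hold]  S*(5)=121.4413
k=4: j=0 S=93.4378 intr=63.5922 cont=63.3180 V=63.5922[EX]; j=1 S=111.2804 intr=45.7496 cont=45.4755 V=45.7496[EX]; j=2 S=132.5300 intr=24.5000 cont=25.8028 V=25.8028[hold]; j=3 S=157.8374 intr=0.0000 cont=9.5811 V=9.5811[hold]; j=4 S=187.9774 intr=0.0000 cont=1.6697 V=1.6697[hold]  S*(4)=111.2804
k=3: j=0 S=101.9696 intr=55.0604 cont=54.7862 V=55.0604[EX]; j=1 S=121.4413 intr=35.5887 cont=35.9494 V=35.9494[hold]; j=2 S=144.6312 intr=12.3988 cont=17.8527 V=17.8527[hold]; j=3 S=172.2494 intr=0.0000 cont=5.7090 V=5.7090[hold]  S*(3)=101.9696
k=2: j=0 S=111.2804 intr=45.7496 cont=45.6513 V=45.7496[EX]; j=1 S=132.5300 intr=24.5000 cont=27.0679 V=27.0679[hold]; j=2 S=157.8374 intr=0.0000 cont=11.9038 V=11.9038[hold]  S*(2)=111.2804
k=1: j=0 S=121.4413 intr=35.5887 cont=36.5659 V=36.5659[hold]; j=1 S=144.6312 intr=12.3988 cont=19.6310 V=19.6310[hold]  S*(1)=-
k=0: j=0 S=132.5300 intr=24.5000 cont=28.2495 V=28.2495[hold]  S*(0)=-

price = 28.2495
boundary = - - 111.2804 101.9696 111.2804 121.4413 132.5300 121.4413
tree:
28.2495
36.5659 19.6310
45.7496 27.0679 11.9038
55.0604 35.9494 17.8527 5.7090
63.5922 45.7496 25.8028 9.5811 1.6697
71.4101 55.0604 35.5887 15.6349 3.2680 0.0000
78.5738 63.5922 45.7496 24.5000 6.3960 0.0000 0.0000
85.1382 71.4101 55.0604 35.5887 12.5181 0.0000 0.0000 0.0000
91.1534 78.5738 63.5922 45.7496 24.5000 0.0000 0.0000 0.0000 0.0000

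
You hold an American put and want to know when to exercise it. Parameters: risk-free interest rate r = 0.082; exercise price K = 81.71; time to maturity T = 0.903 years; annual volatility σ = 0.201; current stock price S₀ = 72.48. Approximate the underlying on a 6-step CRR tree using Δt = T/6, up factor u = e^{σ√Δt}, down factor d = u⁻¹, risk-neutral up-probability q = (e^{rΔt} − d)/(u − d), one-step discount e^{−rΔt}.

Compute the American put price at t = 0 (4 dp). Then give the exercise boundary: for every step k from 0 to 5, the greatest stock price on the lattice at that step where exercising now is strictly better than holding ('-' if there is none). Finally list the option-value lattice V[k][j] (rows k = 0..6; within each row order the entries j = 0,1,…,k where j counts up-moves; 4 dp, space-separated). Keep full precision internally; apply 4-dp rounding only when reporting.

price = 9.3820
boundary = - 67.0430 72.4800 67.0430 72.4800 67.0430
tree:
9.3820
14.6670 5.4386
19.6962 9.2300 2.5808
24.3481 14.6670 4.9750 0.7574
28.6510 19.6962 9.2300 1.7429 0.0000
32.6312 24.3481 14.6670 4.0109 0.0000 0.0000
36.3128 28.6510 19.6962 9.2300 0.0000 0.0000 0.0000

Δt=0.15050, u=1.08110, d=0.92499, q=0.56006, disc=e^(-rΔt)=0.98773
k=6 terminal: V=max(K-S,0) → 36.3128 28.6510 19.6962 9.2300 0.0000 0.0000 0.0000
k=5: j=0 S=49.0788 intr=32.6312 cont=31.6290 V=32.6312[EX]; j=1 S=57.3619 intr=24.3481 cont=23.3459 V=24.3481[EX]; j=2 S=67.0430 intr=14.6670 cont=13.6648 V=14.6670[EX]; j=3 S=78.3579 intr=3.3521 cont=4.0109 V=4.0109[hold]; j=4 S=91.5825 intr=0.0000 cont=0.0000 V=0.0000[hold]; j=5 S=107.0390 intr=0.0000 cont=0.0000 V=0.0000[hold]  S*(5)=67.0430
k=4: j=0 S=53.0590 intr=28.6510 cont=27.6488 V=28.6510[EX]; j=1 S=62.0138 intr=19.6962 cont=18.6940 V=19.6962[EX]; j=2 S=72.4800 intr=9.2300 cont=8.5923 V=9.2300[EX]; j=3 S=84.7126 intr=0.0000 cont=1.7429 V=1.7429[hold]; j=4 S=99.0096 intr=0.0000 cont=0.0000 V=0.0000[hold]  S*(4)=72.4800
k=3: j=0 S=57.3619 intr=24.3481 cont=23.3459 V=24.3481[EX]; j=1 S=67.0430 intr=14.6670 cont=13.6648 V=14.6670[EX]; j=2 S=78.3579 intr=3.3521 cont=4.9750 V=4.9750[hold]; j=3 S=91.5825 intr=0.0000 cont=0.7574 V=0.7574[hold]  S*(3)=67.0430
k=2: j=0 S=62.0138 intr=19.6962 cont=18.6940 V=19.6962[EX]; j=1 S=72.4800 intr=9.2300 cont=9.1256 V=9.2300[EX]; j=2 S=84.7126 intr=0.0000 cont=2.5808 V=2.5808[hold]  S*(2)=72.4800
k=1: j=0 S=67.0430 intr=14.6670 cont=13.6648 V=14.6670[EX]; j=1 S=78.3579 intr=3.3521 cont=5.4386 V=5.4386[hold]  S*(1)=67.0430
k=0: j=0 S=72.4800 intr=9.2300 cont=9.3820 V=9.3820[hold]  S*(0)=-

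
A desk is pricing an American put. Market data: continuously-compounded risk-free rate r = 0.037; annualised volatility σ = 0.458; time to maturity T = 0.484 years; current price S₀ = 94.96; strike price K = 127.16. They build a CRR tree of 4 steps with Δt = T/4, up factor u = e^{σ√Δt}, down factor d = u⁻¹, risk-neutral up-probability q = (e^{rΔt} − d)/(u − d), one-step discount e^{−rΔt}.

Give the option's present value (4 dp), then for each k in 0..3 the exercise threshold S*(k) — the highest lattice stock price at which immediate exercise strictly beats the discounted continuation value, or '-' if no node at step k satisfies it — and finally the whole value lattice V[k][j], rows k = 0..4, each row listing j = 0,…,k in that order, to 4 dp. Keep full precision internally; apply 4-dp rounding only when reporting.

price = 34.0955
boundary = - 80.9750 94.9600 80.9750
tree:
34.0955
46.1850 21.0172
58.1104 32.2000 8.8202
68.2796 46.1850 16.8526 0.0000
76.9510 58.1104 32.2000 0.0000 0.0000

params: Δt=0.12100 u=1.17271 d=0.85273 q=0.47428 e^(-rΔt)=0.99553
t_4 payoffs: 76.9510 58.1104 32.2000 0.0000 0.0000
t_3: node(3,0) S=58.8804 payoff=68.2796 vs cont=67.7115 → 68.2796 [stop]  node(3,1) S=80.9750 payoff=46.1850 vs cont=45.6170 → 46.1850 [stop]  node(3,2) S=111.3603 payoff=15.7997 vs cont=16.8526 → 16.8526 [wait]  node(3,3) S=153.1476 payoff=0.0000 vs cont=0.0000 → 0.0000 [wait]  ⇒ S*(3)=80.9750
t_2: node(2,0) S=69.0496 payoff=58.1104 vs cont=57.5424 → 58.1104 [stop]  node(2,1) S=94.9600 payoff=32.2000 vs cont=32.1291 → 32.2000 [stop]  node(2,2) S=130.5932 payoff=0.0000 vs cont=8.8202 → 8.8202 [wait]  ⇒ S*(2)=94.9600
t_1: node(1,0) S=80.9750 payoff=46.1850 vs cont=45.6170 → 46.1850 [stop]  node(1,1) S=111.3603 payoff=15.7997 vs cont=21.0172 → 21.0172 [wait]  ⇒ S*(1)=80.9750
t_0: node(0,0) S=94.9600 payoff=32.2000 vs cont=34.0955 → 34.0955 [wait]  ⇒ S*(0)=-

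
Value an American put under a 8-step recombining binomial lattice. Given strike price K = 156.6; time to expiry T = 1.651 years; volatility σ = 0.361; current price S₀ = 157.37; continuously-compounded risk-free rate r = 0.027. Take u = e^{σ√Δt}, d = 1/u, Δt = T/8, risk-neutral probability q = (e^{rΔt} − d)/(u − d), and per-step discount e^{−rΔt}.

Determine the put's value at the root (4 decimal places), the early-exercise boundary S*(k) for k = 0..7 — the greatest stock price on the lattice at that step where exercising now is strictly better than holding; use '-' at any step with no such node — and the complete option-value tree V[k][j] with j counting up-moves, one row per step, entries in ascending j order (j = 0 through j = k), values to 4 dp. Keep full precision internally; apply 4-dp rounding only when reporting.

price = 24.7108
boundary = - - - 96.2173 81.6639 96.2173 113.3642 133.5669
tree:
24.7108
34.4436 14.2888
46.4734 21.6079 6.4010
60.3827 31.7101 10.7428 1.6976
74.9361 44.8158 17.6580 3.2580 0.0000
87.2882 60.3827 28.2088 6.2530 0.0000 0.0000
97.7720 74.9361 43.2358 12.0011 0.0000 0.0000 0.0000
106.6700 87.2882 60.3827 23.0331 0.0000 0.0000 0.0000 0.0000
114.2222 97.7720 74.9361 43.2358 0.0000 0.0000 0.0000 0.0000 0.0000

Δt=0.20638, u=1.17821, d=0.84874, q=0.47605, disc=e^(-rΔt)=0.99444
k=8 terminal: V=max(K-S,0) → 114.2222 97.7720 74.9361 43.2358 0.0000 0.0000 0.0000 0.0000 0.0000
k=7: j=0 S=49.9300 intr=106.6700 cont=105.7999 V=106.6700[EX]; j=1 S=69.3118 intr=87.2882 cont=86.4180 V=87.2882[EX]; j=2 S=96.2173 intr=60.3827 cont=59.5126 V=60.3827[EX]; j=3 S=133.5669 intr=23.0331 cont=22.5274 V=23.0331[EX]; j=4 S=185.4150 intr=0.0000 cont=0.0000 V=0.0000[hold]; j=5 S=257.3895 intr=0.0000 cont=0.0000 V=0.0000[hold]; j=6 S=357.3031 intr=0.0000 cont=0.0000 V=0.0000[hold]; j=7 S=496.0012 intr=0.0000 cont=0.0000 V=0.0000[hold]  S*(7)=133.5669
k=6: j=0 S=58.8280 intr=97.7720 cont=96.9018 V=97.7720[EX]; j=1 S=81.6639 intr=74.9361 cont=74.0659 V=74.9361[EX]; j=2 S=113.3642 intr=43.2358 cont=42.3656 V=43.2358[EX]; j=3 S=157.3700 intr=0.0000 cont=12.0011 V=12.0011[hold]; j=4 S=218.4580 intr=0.0000 cont=0.0000 V=0.0000[hold]; j=5 S=303.2591 intr=0.0000 cont=0.0000 V=0.0000[hold]; j=6 S=420.9783 intr=0.0000 cont=0.0000 V=0.0000[hold]  S*(6)=113.3642
k=5: j=0 S=69.3118 intr=87.2882 cont=86.4180 V=87.2882[EX]; j=1 S=96.2173 intr=60.3827 cont=59.5126 V=60.3827[EX]; j=2 S=133.5669 intr=23.0331 cont=28.2088 V=28.2088[hold]; j=3 S=185.4150 intr=0.0000 cont=6.2530 V=6.2530[hold]; j=4 S=257.3895 intr=0.0000 cont=0.0000 V=0.0000[hold]; j=5 S=357.3031 intr=0.0000 cont=0.0000 V=0.0000[hold]  S*(5)=96.2173
k=4: j=0 S=81.6639 intr=74.9361 cont=74.0659 V=74.9361[EX]; j=1 S=113.3642 intr=43.2358 cont=44.8158 V=44.8158[hold]; j=2 S=157.3700 intr=0.0000 cont=17.6580 V=17.6580[hold]; j=3 S=218.4580 intr=0.0000 cont=3.2580 V=3.2580[hold]; j=4 S=303.2591 intr=0.0000 cont=0.0000 V=0.0000[hold]  S*(4)=81.6639
k=3: j=0 S=96.2173 intr=60.3827 cont=60.2606 V=60.3827[EX]; j=1 S=133.5669 intr=23.0331 cont=31.7101 V=31.7101[hold]; j=2 S=185.4150 intr=0.0000 cont=10.7428 V=10.7428[hold]; j=3 S=257.3895 intr=0.0000 cont=1.6976 V=1.6976[hold]  S*(3)=96.2173
k=2: j=0 S=113.3642 intr=43.2358 cont=46.4734 V=46.4734[hold]; j=1 S=157.3700 intr=0.0000 cont=21.6079 V=21.6079[hold]; j=2 S=218.4580 intr=0.0000 cont=6.4010 V=6.4010[hold]  S*(2)=-
k=1: j=0 S=133.5669 intr=23.0331 cont=34.4436 V=34.4436[hold]; j=1 S=185.4150 intr=0.0000 cont=14.2888 V=14.2888[hold]  S*(1)=-
k=0: j=0 S=157.3700 intr=0.0000 cont=24.7108 V=24.7108[hold]  S*(0)=-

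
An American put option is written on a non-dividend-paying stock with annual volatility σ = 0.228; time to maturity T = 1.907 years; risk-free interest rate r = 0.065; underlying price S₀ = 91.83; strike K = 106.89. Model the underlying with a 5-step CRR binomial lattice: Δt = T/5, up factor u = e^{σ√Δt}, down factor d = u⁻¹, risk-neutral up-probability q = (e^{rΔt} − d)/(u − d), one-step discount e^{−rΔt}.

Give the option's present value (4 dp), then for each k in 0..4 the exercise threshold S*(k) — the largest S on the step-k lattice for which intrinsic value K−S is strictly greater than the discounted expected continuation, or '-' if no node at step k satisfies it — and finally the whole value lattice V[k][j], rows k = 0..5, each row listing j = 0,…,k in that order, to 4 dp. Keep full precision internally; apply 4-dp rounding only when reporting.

Δt=0.38140, u=1.15120, d=0.86866, q=0.55369, disc=e^(-rΔt)=0.97551
k=5 terminal: V=max(K-S,0) → 61.4723 46.6993 27.1213 1.1750 0.0000 0.0000
k=4: j=0 S=52.2850 intr=54.6050 cont=51.9877 V=54.6050[EX]; j=1 S=69.2917 intr=37.5983 cont=34.9810 V=37.5983[EX]; j=2 S=91.8300 intr=15.0600 cont=12.4427 V=15.0600[EX]; j=3 S=121.6993 intr=0.0000 cont=0.5116 V=0.5116[hold]; j=4 S=161.2842 intr=0.0000 cont=0.0000 V=0.0000[hold]  S*(4)=91.8300
k=3: j=0 S=60.1907 intr=46.6993 cont=44.0820 V=46.6993[EX]; j=1 S=79.7687 intr=27.1213 cont=24.5039 V=27.1213[EX]; j=2 S=105.7150 intr=1.1750 cont=6.8331 V=6.8331[hold]; j=3 S=140.1006 intr=0.0000 cont=0.2227 V=0.2227[hold]  S*(3)=79.7687
k=2: j=0 S=69.2917 intr=37.5983 cont=34.9810 V=37.5983[EX]; j=1 S=91.8300 intr=15.0600 cont=15.4988 V=15.4988[hold]; j=2 S=121.6993 intr=0.0000 cont=3.0953 V=3.0953[hold]  S*(2)=69.2917
k=1: j=0 S=79.7687 intr=27.1213 cont=24.7409 V=27.1213[EX]; j=1 S=105.7150 intr=1.1750 cont=8.4197 V=8.4197[hold]  S*(1)=79.7687
k=0: j=0 S=91.8300 intr=15.0600 cont=16.3558 V=16.3558[hold]  S*(0)=-

price = 16.3558
boundary = - 79.7687 69.2917 79.7687 91.8300
tree:
16.3558
27.1213 8.4197
37.5983 15.4988 3.0953
46.6993 27.1213 6.8331 0.2227
54.6050 37.5983 15.0600 0.5116 0.0000
61.4723 46.6993 27.1213 1.1750 0.0000 0.0000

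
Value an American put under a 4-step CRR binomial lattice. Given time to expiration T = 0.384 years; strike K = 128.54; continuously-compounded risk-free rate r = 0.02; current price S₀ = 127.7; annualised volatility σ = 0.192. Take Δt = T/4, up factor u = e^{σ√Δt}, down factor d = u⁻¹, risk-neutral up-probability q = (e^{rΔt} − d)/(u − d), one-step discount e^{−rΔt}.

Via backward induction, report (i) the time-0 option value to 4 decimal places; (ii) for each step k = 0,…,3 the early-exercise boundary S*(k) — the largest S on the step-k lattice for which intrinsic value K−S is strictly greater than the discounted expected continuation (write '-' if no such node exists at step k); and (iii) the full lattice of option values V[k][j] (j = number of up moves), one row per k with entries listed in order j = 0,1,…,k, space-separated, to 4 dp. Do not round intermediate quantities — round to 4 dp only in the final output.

price = 5.9504
boundary = - - 113.3755 120.3248
tree:
5.9504
9.6990 2.2438
15.1645 4.2985 0.2081
21.7124 8.2152 0.4181 0.0000
27.8821 15.1645 0.8400 0.0000 0.0000

Δt=0.09600, u=1.06129, d=0.94225, q=0.50128, disc=e^(-rΔt)=0.99808
k=4 terminal: V=max(K-S,0) → 27.8821 15.1645 0.8400 0.0000 0.0000
k=3: j=0 S=106.8276 intr=21.7124 cont=21.4658 V=21.7124[EX]; j=1 S=120.3248 intr=8.2152 cont=7.9686 V=8.2152[EX]; j=2 S=135.5273 intr=0.0000 cont=0.4181 V=0.4181[hold]; j=3 S=152.6505 intr=0.0000 cont=0.0000 V=0.0000[hold]  S*(3)=120.3248
k=2: j=0 S=113.3755 intr=15.1645 cont=14.9179 V=15.1645[EX]; j=1 S=127.7000 intr=0.8400 cont=4.2985 V=4.2985[hold]; j=2 S=143.8343 intr=0.0000 cont=0.2081 V=0.2081[hold]  S*(2)=113.3755
k=1: j=0 S=120.3248 intr=8.2152 cont=9.6990 V=9.6990[hold]; j=1 S=135.5273 intr=0.0000 cont=2.2438 V=2.2438[hold]  S*(1)=-
k=0: j=0 S=127.7000 intr=0.8400 cont=5.9504 V=5.9504[hold]  S*(0)=-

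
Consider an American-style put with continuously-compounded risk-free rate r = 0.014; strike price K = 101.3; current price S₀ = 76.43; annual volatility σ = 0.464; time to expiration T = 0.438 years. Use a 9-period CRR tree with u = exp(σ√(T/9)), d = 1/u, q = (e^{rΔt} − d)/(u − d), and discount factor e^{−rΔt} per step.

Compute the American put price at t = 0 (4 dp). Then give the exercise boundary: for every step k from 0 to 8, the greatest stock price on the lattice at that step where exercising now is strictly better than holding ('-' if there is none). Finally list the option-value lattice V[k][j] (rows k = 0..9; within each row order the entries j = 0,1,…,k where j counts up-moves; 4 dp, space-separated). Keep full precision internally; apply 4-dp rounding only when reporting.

Δt=0.04867  u=1.10778  d=0.90270  q=0.47776  discount=0.99932
step 9 (expiry): payoffs max(K−S,0) = 70.8792 63.9681 55.4869 45.0789 32.3064 16.6321 0.0000 0.0000 0.0000 0.0000
step 8: (k=8,j=0): S=33.6997, (K−S)⁺=67.6003, hold=67.5313 ⇒ V=67.6003 exercise | (k=8,j=1): S=41.3557, (K−S)⁺=59.9443, hold=59.8753 ⇒ V=59.9443 exercise | (k=8,j=2): S=50.7510, (K−S)⁺=50.5490, hold=50.4800 ⇒ V=50.5490 exercise | (k=8,j=3): S=62.2808, (K−S)⁺=39.0192, hold=38.9502 ⇒ V=39.0192 exercise | (k=8,j=4): S=76.4300, (K−S)⁺=24.8700, hold=24.8010 ⇒ V=24.8700 exercise | (k=8,j=5): S=93.7936, (K−S)⁺=7.5064, hold=8.6801 ⇒ V=8.6801 continue | (k=8,j=6): S=115.1020, (K−S)⁺=0.0000, hold=0.0000 ⇒ V=0.0000 continue | (k=8,j=7): S=141.2513, (K−S)⁺=0.0000, hold=0.0000 ⇒ V=0.0000 continue | (k=8,j=8): S=173.3412, (K−S)⁺=0.0000, hold=0.0000 ⇒ V=0.0000 continue  boundary S*=76.4300
step 7: (k=7,j=0): S=37.3319, (K−S)⁺=63.9681, hold=63.8991 ⇒ V=63.9681 exercise | (k=7,j=1): S=45.8131, (K−S)⁺=55.4869, hold=55.4179 ⇒ V=55.4869 exercise | (k=7,j=2): S=56.2211, (K−S)⁺=45.0789, hold=45.0099 ⇒ V=45.0789 exercise | (k=7,j=3): S=68.9936, (K−S)⁺=32.3064, hold=32.2374 ⇒ V=32.3064 exercise | (k=7,j=4): S=84.6679, (K−S)⁺=16.6321, hold=17.1235 ⇒ V=17.1235 continue | (k=7,j=5): S=103.9030, (K−S)⁺=0.0000, hold=4.5301 ⇒ V=4.5301 continue | (k=7,j=6): S=127.5080, (K−S)⁺=0.0000, hold=0.0000 ⇒ V=0.0000 continue | (k=7,j=7): S=156.4758, (K−S)⁺=0.0000, hold=0.0000 ⇒ V=0.0000 continue  boundary S*=68.9936
step 6: (k=6,j=0): S=41.3557, (K−S)⁺=59.9443, hold=59.8753 ⇒ V=59.9443 exercise | (k=6,j=1): S=50.7510, (K−S)⁺=50.5490, hold=50.4800 ⇒ V=50.5490 exercise | (k=6,j=2): S=62.2808, (K−S)⁺=39.0192, hold=38.9502 ⇒ V=39.0192 exercise | (k=6,j=3): S=76.4300, (K−S)⁺=24.8700, hold=25.0356 ⇒ V=25.0356 continue | (k=6,j=4): S=93.7936, (K−S)⁺=7.5064, hold=11.0994 ⇒ V=11.0994 continue | (k=6,j=5): S=115.1020, (K−S)⁺=0.0000, hold=2.3642 ⇒ V=2.3642 continue | (k=6,j=6): S=141.2513, (K−S)⁺=0.0000, hold=0.0000 ⇒ V=0.0000 continue  boundary S*=62.2808
step 5: (k=5,j=0): S=45.8131, (K−S)⁺=55.4869, hold=55.4179 ⇒ V=55.4869 exercise | (k=5,j=1): S=56.2211, (K−S)⁺=45.0789, hold=45.0099 ⇒ V=45.0789 exercise | (k=5,j=2): S=68.9936, (K−S)⁺=32.3064, hold=32.3164 ⇒ V=32.3164 continue | (k=5,j=3): S=84.6679, (K−S)⁺=16.6321, hold=18.3650 ⇒ V=18.3650 continue | (k=5,j=4): S=103.9030, (K−S)⁺=0.0000, hold=6.9214 ⇒ V=6.9214 continue | (k=5,j=5): S=127.5080, (K−S)⁺=0.0000, hold=1.2338 ⇒ V=1.2338 continue  boundary S*=56.2211
step 4: (k=4,j=0): S=50.7510, (K−S)⁺=50.5490, hold=50.4800 ⇒ V=50.5490 exercise | (k=4,j=1): S=62.2808, (K−S)⁺=39.0192, hold=38.9550 ⇒ V=39.0192 exercise | (k=4,j=2): S=76.4300, (K−S)⁺=24.8700, hold=25.6336 ⇒ V=25.6336 continue | (k=4,j=3): S=93.7936, (K−S)⁺=7.5064, hold=12.8889 ⇒ V=12.8889 continue | (k=4,j=4): S=115.1020, (K−S)⁺=0.0000, hold=4.2013 ⇒ V=4.2013 continue  boundary S*=62.2808
step 3: (k=3,j=0): S=56.2211, (K−S)⁺=45.0789, hold=45.0099 ⇒ V=45.0789 exercise | (k=3,j=1): S=68.9936, (K−S)⁺=32.3064, hold=32.6019 ⇒ V=32.6019 continue | (k=3,j=2): S=84.6679, (K−S)⁺=16.6321, hold=19.5314 ⇒ V=19.5314 continue | (k=3,j=3): S=103.9030, (K−S)⁺=0.0000, hold=8.7324 ⇒ V=8.7324 continue  boundary S*=56.2211
step 2: (k=2,j=0): S=62.2808, (K−S)⁺=39.0192, hold=39.0913 ⇒ V=39.0913 continue | (k=2,j=1): S=76.4300, (K−S)⁺=24.8700, hold=26.3395 ⇒ V=26.3395 continue | (k=2,j=2): S=93.7936, (K−S)⁺=7.5064, hold=14.3624 ⇒ V=14.3624 continue  boundary S*=-
step 1: (k=1,j=0): S=68.9936, (K−S)⁺=32.3064, hold=32.9766 ⇒ V=32.9766 continue | (k=1,j=1): S=84.6679, (K−S)⁺=16.6321, hold=20.6033 ⇒ V=20.6033 continue  boundary S*=-
step 0: (k=0,j=0): S=76.4300, (K−S)⁺=24.8700, hold=27.0467 ⇒ V=27.0467 continue  boundary S*=-

price = 27.0467
boundary = - - - 56.2211 62.2808 56.2211 62.2808 68.9936 76.4300
tree:
27.0467
32.9766 20.6033
39.0913 26.3395 14.3624
45.0789 32.6019 19.5314 8.7324
50.5490 39.0192 25.6336 12.8889 4.2013
55.4869 45.0789 32.3164 18.3650 6.9214 1.2338
59.9443 50.5490 39.0192 25.0356 11.0994 2.3642 0.0000
63.9681 55.4869 45.0789 32.3064 17.1235 4.5301 0.0000 0.0000
67.6003 59.9443 50.5490 39.0192 24.8700 8.6801 0.0000 0.0000 0.0000
70.8792 63.9681 55.4869 45.0789 32.3064 16.6321 0.0000 0.0000 0.0000 0.0000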